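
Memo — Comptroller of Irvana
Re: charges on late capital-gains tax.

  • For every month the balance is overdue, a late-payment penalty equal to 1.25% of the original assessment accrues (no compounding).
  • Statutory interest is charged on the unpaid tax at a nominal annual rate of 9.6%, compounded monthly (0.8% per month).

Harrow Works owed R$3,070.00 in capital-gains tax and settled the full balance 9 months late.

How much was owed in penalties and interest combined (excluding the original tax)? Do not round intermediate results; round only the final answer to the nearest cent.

Late-payment penalty: 9 × 1.25% × R$3,070.00 = R$345.38…
Interest: R$3,070.00 × ((1 + 0.008)^9 − 1) = R$3,070.00 × 0.0743475… = R$228.2469…
Penalties + interest = R$345.3750 + R$228.2469… = R$573.62

R$573.62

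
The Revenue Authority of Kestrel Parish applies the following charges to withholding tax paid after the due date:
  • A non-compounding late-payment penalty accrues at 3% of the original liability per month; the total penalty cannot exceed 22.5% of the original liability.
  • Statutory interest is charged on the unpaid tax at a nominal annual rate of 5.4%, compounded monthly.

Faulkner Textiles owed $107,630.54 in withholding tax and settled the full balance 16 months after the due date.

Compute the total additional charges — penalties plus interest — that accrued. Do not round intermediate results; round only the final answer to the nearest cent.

$32,233.39

Penalty (uncapped): 16 × 3% × $107,630.54 = $51,662.66…; cap = 22.5% × $107,630.54 = $24,216.87… → penalty = $24,216.87…
Interest (5.4%/yr ÷ 12 = 0.45%/month): $107,630.54 × ((1 + 0.0045)^16 − 1) = $8,016.5147…
Penalties + interest = $24,216.8715 + $8,016.5147… = $32,233.39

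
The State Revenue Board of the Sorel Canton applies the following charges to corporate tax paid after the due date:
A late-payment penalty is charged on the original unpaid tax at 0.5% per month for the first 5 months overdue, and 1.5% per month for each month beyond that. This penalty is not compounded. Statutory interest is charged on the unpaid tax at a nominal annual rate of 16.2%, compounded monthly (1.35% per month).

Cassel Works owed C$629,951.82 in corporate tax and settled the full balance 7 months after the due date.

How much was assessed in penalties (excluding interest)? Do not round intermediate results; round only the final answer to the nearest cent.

C$34,647.35

Penalty, months 1–5: 5 × 0.5% × C$629,951.82 = C$15,748.80…
Penalty, months 6–7: 2 × 1.5% × C$629,951.82 = C$18,898.55…
Total penalty = C$15,748.80… + C$18,898.55… = C$34,647.35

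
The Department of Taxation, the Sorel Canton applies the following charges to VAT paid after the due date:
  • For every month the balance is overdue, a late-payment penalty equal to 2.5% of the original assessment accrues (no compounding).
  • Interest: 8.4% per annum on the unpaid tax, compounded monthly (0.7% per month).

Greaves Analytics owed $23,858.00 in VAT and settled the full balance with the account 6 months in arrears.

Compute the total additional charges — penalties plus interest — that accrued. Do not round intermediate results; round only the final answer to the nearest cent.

Late-payment penalty = 2.5% × $23,858.00 × 6 mo = $3,578.70
Interest: $23,858.00 × ((1 + 0.007)^6 − 1) = $23,858.00 × 0.0427419… = $1,019.7362…
Penalties + interest = $3,578.7000 + $1,019.7362… = $4,598.44

$4,598.44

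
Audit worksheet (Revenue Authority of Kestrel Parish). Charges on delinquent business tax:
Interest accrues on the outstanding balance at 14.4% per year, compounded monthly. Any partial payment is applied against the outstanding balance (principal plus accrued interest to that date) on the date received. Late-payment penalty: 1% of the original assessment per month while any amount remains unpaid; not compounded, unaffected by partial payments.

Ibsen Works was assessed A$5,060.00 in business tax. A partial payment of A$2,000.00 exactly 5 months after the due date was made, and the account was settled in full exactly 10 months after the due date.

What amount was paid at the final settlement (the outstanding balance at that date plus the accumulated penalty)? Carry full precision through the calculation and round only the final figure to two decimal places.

A$4,084.15

Monthly rate = 14.4% ÷ 12 = 1.2%
Balance at month 5: A$5,060.0000 × (1 + 0.012)^5 = A$5,370.9744…
After A$2,000.00 payment: A$5,370.9744… − A$2,000.00 = A$3,370.9744…
Balance at month 10: A$3,370.9744… × (1 + 0.012)^5 = A$3,578.1456…
Penalty: 10 × 1% × A$5,060.00 = A$506.00
Final settlement = outstanding balance + penalty = A$3,578.1456… + A$506.00 = A$4,084.15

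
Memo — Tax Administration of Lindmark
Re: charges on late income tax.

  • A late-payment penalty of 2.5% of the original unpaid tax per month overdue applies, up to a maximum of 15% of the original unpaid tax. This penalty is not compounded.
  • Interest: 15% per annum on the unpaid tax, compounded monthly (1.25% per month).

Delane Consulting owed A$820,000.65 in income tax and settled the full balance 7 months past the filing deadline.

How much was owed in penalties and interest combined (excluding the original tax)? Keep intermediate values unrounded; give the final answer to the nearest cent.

Penalty (uncapped): 7 × 2.5% × A$820,000.65 = A$143,500.11…; cap = 15% × A$820,000.65 = A$123,000.10… → penalty = A$123,000.10…
Interest: A$820,000.65 × ((1 + 0.0125)^7 − 1) = A$820,000.65 × 0.0908505… = A$74,497.4447…
Penalties + interest = A$123,000.0975 + A$74,497.4447… = A$197,497.54

A$197,497.54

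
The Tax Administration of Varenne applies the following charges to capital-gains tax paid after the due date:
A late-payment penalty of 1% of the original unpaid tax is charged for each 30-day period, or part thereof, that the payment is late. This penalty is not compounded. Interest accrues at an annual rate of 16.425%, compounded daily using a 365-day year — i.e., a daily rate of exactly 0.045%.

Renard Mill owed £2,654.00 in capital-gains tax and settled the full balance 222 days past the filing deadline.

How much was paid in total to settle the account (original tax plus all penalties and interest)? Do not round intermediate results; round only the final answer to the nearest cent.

£3,145.08

Penalty periods: ⌈222/30⌉ = 8; penalty = 8 × 1% × £2,654.00 = £212.32
Interest: £2,654.00 × ((1 + 0.00045)^222 − 1) = £2,654.00 × 0.10503558… = £278.7644…
Total = £2,654.00 + £212.3200 + £278.7644… = £3,145.08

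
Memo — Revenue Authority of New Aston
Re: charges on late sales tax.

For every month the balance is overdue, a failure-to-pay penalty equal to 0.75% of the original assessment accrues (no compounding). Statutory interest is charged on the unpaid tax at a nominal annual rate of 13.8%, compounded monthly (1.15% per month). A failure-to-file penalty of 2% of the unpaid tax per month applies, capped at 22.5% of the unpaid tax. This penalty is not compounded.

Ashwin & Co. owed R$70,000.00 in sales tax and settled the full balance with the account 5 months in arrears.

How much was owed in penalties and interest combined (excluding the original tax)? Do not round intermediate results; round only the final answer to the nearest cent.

Failure-to-file: 5 × 2% × R$70,000.00 = R$7,000.00 (under the 22.5% cap)
Failure-to-pay penalty = 0.75% × R$70,000.00 × 5 mo = R$2,625.00
Interest: R$70,000.00 × ((1 + 0.0115)^5 − 1) = R$70,000.00 × 0.0588378… = R$4,118.6457…
Penalties + interest = R$9,625.0000 + R$4,118.6457… = R$13,743.65

R$13,743.65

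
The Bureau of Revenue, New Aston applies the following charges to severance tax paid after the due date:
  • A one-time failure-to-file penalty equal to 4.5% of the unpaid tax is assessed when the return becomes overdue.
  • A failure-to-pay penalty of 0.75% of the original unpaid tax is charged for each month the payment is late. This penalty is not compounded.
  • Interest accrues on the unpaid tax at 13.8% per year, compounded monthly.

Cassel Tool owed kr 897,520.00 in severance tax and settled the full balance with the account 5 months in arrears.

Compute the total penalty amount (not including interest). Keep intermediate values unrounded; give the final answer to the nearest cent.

kr 74,045.40

Failure-to-file penalty: 4.5% × kr 897,520.00 = kr 40,388.40
Failure-to-pay penalty = 0.75% × kr 897,520.00 × 5 mo = kr 33,657.00
Total penalty = kr 40,388.40 + kr 33,657.00 = kr 74,045.40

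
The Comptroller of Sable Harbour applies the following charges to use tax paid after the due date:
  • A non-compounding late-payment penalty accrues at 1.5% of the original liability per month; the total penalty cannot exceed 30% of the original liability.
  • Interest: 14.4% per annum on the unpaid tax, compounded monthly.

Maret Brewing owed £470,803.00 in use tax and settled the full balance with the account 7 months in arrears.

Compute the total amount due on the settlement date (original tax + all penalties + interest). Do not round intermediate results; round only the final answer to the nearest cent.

Penalty: 7 × 1.5% × £470,803.00 = £49,434.32… (below the 30% cap of £141,240.90)
Interest (14.4%/yr ÷ 12 = 1.2%/month): £470,803.00 × ((1 + 0.012)^7 − 1) = £40,999.9786…
Total = £470,803.00 + £49,434.3150 + £40,999.9786… = £561,237.29

£561,237.29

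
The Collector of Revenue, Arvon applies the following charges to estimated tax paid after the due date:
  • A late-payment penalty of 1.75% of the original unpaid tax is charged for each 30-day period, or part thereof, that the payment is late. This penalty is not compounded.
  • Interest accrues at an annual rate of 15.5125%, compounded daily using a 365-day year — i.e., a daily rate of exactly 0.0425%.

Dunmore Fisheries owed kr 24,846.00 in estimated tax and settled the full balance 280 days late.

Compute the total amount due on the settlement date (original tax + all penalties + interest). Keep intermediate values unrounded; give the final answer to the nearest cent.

kr 32,333.13

Penalty periods: ⌈280/30⌉ = 10; penalty = 10 × 1.75% × kr 24,846.00 = kr 4,348.05
Interest: kr 24,846.00 × ((1 + 0.000425)^280 − 1) = kr 24,846.00 × 0.12634144… = kr 3,139.0795…
Total = kr 24,846.00 + kr 4,348.0500 + kr 3,139.0795… = kr 32,333.13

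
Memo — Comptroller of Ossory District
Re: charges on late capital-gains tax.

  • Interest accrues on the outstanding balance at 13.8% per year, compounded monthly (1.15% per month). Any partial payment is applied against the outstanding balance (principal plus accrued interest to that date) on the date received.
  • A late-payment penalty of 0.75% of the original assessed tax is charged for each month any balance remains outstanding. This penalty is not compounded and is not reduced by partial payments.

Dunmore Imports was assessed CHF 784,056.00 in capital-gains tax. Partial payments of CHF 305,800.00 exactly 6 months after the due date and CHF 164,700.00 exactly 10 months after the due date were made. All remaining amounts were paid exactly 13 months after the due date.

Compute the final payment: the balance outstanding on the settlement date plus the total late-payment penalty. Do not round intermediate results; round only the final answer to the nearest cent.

CHF 484,426.42

Balance at month 6: CHF 784,056.0000 × (1 + 0.0115)^6 = CHF 839,735.2908…
After CHF 305,800.00 payment: CHF 839,735.2908… − CHF 305,800.00 = CHF 533,935.2908…
Balance at month 10: CHF 533,935.2908… × (1 + 0.0115)^4 = CHF 558,923.2493…
After CHF 164,700.00 payment: CHF 558,923.2493… − CHF 164,700.00 = CHF 394,223.2493…
Balance at month 13: CHF 394,223.2493… × (1 + 0.0115)^3 = CHF 407,980.9591…
Penalty: 13 × 0.75% × CHF 784,056.00 = CHF 76,445.46
Final settlement = outstanding balance + penalty = CHF 407,980.9591… + CHF 76,445.46 = CHF 484,426.42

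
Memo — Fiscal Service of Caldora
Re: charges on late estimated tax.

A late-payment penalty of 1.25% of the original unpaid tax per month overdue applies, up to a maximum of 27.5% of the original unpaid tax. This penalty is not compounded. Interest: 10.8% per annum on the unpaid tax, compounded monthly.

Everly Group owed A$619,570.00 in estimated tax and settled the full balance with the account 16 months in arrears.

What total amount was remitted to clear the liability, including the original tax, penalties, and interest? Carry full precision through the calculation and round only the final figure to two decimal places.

Penalty: 16 × 1.25% × A$619,570.00 = A$123,914.00 (below the 27.5% cap of A$170,381.75)
Interest (10.8%/yr ÷ 12 = 0.9%/month): A$619,570.00 × ((1 + 0.009)^16 − 1) = A$95,500.7944…
Total = A$619,570.00 + A$123,914.0000 + A$95,500.7944… = A$838,984.79

A$838,984.79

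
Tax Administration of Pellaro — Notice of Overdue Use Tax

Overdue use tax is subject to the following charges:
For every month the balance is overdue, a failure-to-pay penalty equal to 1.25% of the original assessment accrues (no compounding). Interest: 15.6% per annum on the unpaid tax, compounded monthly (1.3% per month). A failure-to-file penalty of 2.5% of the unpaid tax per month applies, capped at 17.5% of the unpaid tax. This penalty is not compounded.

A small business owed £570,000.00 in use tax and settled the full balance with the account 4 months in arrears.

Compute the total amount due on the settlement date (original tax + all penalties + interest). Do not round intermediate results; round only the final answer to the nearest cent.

£685,723.01

Failure-to-file: 4 × 2.5% × £570,000.00 = £57,000.00 (under the 17.5% cap)
Failure-to-pay penalty: 4 × 1.25% × £570,000.00 = £28,500.00
Interest: £570,000.00 × ((1 + 0.013)^4 − 1) = £570,000.00 × 0.0530228… = £30,223.0054…
Total = £570,000.00 + £85,500.0000 + £30,223.0054… = £685,723.01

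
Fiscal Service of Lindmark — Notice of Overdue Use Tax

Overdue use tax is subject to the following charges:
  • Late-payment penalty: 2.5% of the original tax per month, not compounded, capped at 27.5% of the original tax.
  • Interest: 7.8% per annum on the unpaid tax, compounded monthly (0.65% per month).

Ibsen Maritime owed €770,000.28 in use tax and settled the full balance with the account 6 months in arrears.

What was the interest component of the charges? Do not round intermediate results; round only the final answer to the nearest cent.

Interest: €770,000.28 × ((1 + 0.0065)^6 − 1) = €770,000.28 × 0.0396393… = €30,522.2485…

€30,522.25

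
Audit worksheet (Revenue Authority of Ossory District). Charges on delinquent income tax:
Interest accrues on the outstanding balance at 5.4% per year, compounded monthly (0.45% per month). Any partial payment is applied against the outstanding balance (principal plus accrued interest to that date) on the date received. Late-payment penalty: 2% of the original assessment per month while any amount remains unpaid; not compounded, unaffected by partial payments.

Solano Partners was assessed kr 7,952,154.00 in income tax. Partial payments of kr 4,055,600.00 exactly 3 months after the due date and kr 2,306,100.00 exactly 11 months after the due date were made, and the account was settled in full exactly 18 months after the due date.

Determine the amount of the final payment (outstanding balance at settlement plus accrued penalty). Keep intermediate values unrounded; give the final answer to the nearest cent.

kr 4,766,416.21

Balance at month 3: kr 7,952,154.0000 × (1 + 0.0045)^3 = kr 8,059,991.8970…
After kr 4,055,600.00 payment: kr 8,059,991.8970… − kr 4,055,600.00 = kr 4,004,391.8970…
Balance at month 11: kr 4,004,391.8970… × (1 + 0.0045)^8 = kr 4,150,841.0453…
After kr 2,306,100.00 payment: kr 4,150,841.0453… − kr 2,306,100.00 = kr 1,844,741.0453…
Balance at month 18: kr 1,844,741.0453… × (1 + 0.0045)^7 = kr 1,903,640.7744…
Penalty: 18 × 2% × kr 7,952,154.00 = kr 2,862,775.44
Final settlement = outstanding balance + penalty = kr 1,903,640.7744… + kr 2,862,775.44 = kr 4,766,416.21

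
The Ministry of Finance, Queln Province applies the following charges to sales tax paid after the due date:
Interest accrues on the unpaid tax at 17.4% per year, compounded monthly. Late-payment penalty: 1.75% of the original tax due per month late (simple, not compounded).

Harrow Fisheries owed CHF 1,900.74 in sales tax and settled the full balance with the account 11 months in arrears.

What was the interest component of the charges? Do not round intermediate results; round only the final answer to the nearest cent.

Interest (17.4%/yr ÷ 12 = 1.45%/month): CHF 1,900.74 × ((1 + 0.0145)^11 − 1) = CHF 326.1321…

CHF 326.13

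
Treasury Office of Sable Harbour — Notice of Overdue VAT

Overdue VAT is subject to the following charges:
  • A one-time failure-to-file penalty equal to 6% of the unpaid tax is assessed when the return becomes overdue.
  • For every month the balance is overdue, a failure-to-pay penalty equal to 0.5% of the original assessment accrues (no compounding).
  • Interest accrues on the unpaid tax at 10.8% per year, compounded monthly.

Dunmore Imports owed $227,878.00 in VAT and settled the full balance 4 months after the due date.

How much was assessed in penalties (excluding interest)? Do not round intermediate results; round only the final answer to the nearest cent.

Failure-to-file penalty: 6% × $227,878.00 = $13,672.68
Failure-to-pay penalty = 0.5% × $227,878.00 × 4 mo = $4,557.56
Total penalty = $13,672.68 + $4,557.56 = $18,230.24

$18,230.24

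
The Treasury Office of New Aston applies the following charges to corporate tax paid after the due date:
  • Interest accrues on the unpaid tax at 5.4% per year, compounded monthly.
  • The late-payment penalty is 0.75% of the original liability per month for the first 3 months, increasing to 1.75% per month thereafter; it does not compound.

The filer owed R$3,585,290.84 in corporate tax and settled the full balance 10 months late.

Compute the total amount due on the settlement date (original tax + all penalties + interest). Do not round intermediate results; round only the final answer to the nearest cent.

Penalty, months 1–3: 3 × 0.75% × R$3,585,290.84 = R$80,669.04…
Penalty, months 4–10: 7 × 1.75% × R$3,585,290.84 = R$439,198.13…
Interest (5.4%/yr ÷ 12 = 0.45%/month): R$3,585,290.84 × ((1 + 0.0045)^10 − 1) = R$164,644.6996…
Total = R$3,585,290.84 + R$519,867.1718 + R$164,644.6996… = R$4,269,802.71

R$4,269,802.71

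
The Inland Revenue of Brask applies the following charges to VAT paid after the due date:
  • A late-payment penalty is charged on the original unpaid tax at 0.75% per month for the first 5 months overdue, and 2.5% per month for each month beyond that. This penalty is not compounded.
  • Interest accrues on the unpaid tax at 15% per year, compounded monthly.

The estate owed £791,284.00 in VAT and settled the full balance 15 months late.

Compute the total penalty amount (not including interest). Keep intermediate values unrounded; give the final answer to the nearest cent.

£227,494.15

Penalty, months 1–5: 5 × 0.75% × £791,284.00 = £29,673.15
Penalty, months 6–15: 10 × 2.5% × £791,284.00 = £197,821.00
Total penalty = £29,673.15 + £197,821.00 = £227,494.15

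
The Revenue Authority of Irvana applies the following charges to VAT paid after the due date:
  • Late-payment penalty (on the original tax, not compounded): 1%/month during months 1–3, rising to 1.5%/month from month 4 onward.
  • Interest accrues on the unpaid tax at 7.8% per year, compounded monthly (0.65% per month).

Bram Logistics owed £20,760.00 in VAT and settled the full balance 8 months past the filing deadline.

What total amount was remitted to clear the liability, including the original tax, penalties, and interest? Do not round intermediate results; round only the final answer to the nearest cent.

£24,044.20

Penalty, months 1–3: 3 × 1% × £20,760.00 = £622.80
Penalty, months 4–8: 5 × 1.5% × £20,760.00 = £1,557.00
Interest: £20,760.00 × ((1 + 0.0065)^8 − 1) = £20,760.00 × 0.0531985… = £1,104.4010…
Total = £20,760.00 + £2,179.8000 + £1,104.4010… = £24,044.20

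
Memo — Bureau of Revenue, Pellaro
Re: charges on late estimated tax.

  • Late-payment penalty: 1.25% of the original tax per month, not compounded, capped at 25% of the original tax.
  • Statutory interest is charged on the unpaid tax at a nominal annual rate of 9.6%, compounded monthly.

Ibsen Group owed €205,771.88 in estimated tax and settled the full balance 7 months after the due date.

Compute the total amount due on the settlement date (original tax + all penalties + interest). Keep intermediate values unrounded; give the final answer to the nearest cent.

Penalty: 7 × 1.25% × €205,771.88 = €18,005.04… (below the 25% cap of €51,442.97)
Interest (9.6%/yr ÷ 12 = 0.8%/month): €205,771.88 × ((1 + 0.008)^7 − 1) = €11,803.4998…
Total = €205,771.88 + €18,005.0395 + €11,803.4998… = €235,580.42

€235,580.42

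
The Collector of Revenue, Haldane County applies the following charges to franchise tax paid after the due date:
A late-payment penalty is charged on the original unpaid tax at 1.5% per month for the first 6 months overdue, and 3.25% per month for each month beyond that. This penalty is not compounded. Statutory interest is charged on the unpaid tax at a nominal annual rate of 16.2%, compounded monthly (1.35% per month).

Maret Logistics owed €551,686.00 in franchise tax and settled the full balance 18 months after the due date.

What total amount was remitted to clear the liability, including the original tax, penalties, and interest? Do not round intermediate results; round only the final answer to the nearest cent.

Penalty, months 1–6: 6 × 1.5% × €551,686.00 = €49,651.74
Penalty, months 7–18: 12 × 3.25% × €551,686.00 = €215,157.54
Interest: €551,686.00 × ((1 + 0.0135)^18 − 1) = €551,686.00 × 0.2729975… = €150,608.9049…
Total = €551,686.00 + €264,809.2800 + €150,608.9049… = €967,104.18

€967,104.18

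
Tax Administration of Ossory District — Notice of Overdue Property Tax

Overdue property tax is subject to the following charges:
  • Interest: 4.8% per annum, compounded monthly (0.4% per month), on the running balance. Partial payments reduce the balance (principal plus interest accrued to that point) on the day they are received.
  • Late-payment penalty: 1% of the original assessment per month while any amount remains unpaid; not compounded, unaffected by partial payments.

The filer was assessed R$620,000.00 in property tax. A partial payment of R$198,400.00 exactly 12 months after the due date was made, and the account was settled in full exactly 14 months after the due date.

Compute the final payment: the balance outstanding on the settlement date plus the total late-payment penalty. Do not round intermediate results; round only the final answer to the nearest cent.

R$542,446.95

Balance at month 12: R$620,000.0000 × (1 + 0.004)^12 = R$650,423.5287…
After R$198,400.00 payment: R$650,423.5287… − R$198,400.00 = R$452,023.5287…
Balance at month 14: R$452,023.5287… × (1 + 0.004)^2 = R$455,646.9493…
Penalty: 14 × 1% × R$620,000.00 = R$86,800.00
Final settlement = outstanding balance + penalty = R$455,646.9493… + R$86,800.00 = R$542,446.95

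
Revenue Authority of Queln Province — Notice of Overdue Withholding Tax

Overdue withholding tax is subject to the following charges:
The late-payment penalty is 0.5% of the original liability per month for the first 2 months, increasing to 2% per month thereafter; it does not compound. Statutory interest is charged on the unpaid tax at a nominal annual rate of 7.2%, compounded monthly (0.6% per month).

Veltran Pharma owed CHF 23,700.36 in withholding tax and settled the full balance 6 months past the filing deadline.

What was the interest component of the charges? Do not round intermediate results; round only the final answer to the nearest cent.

CHF 866.11

Interest: CHF 23,700.36 × ((1 + 0.006)^6 − 1) = CHF 23,700.36 × 0.0365443… = CHF 866.1140…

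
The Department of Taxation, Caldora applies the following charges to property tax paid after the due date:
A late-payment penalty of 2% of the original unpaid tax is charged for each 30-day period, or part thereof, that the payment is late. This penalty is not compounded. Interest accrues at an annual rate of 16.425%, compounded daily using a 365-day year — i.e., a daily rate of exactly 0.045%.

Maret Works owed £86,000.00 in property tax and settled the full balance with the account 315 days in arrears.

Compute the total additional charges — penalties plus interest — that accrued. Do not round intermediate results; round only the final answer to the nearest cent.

Penalty periods: ⌈315/30⌉ = 11; penalty = 11 × 2% × £86,000.00 = £18,920.00
Interest: £86,000.00 × ((1 + 0.00045)^315 − 1) = £86,000.00 × 0.15225180… = £13,093.6549…
Penalties + interest = £18,920.0000 + £13,093.6549… = £32,013.65

£32,013.65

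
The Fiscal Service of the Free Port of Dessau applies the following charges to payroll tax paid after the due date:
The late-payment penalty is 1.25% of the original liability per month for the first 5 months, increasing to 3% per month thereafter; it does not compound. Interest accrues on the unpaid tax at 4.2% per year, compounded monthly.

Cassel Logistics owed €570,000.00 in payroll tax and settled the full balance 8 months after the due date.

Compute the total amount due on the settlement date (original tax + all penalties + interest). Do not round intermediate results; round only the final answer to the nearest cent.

€673,081.88

Penalty, months 1–5: 5 × 1.25% × €570,000.00 = €35,625.00
Penalty, months 6–8: 3 × 3% × €570,000.00 = €51,300.00
Interest (4.2%/yr ÷ 12 = 0.35%/month): €570,000.00 × ((1 + 0.0035)^8 − 1) = €16,156.8846…
Total = €570,000.00 + €86,925.0000 + €16,156.8846… = €673,081.88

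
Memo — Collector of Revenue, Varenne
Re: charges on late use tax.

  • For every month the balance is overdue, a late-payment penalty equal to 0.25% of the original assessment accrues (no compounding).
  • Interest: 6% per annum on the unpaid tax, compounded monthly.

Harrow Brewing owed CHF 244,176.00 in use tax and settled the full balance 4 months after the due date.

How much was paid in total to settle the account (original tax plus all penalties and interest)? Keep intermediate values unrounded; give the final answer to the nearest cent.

Late-payment penalty: 4 × 0.25% × CHF 244,176.00 = CHF 2,441.76
Interest (6%/yr ÷ 12 = 0.5%/month): CHF 244,176.00 × ((1 + 0.005)^4 − 1) = CHF 4,920.2686…
Total = CHF 244,176.00 + CHF 2,441.7600 + CHF 4,920.2686… = CHF 251,538.03

CHF 251,538.03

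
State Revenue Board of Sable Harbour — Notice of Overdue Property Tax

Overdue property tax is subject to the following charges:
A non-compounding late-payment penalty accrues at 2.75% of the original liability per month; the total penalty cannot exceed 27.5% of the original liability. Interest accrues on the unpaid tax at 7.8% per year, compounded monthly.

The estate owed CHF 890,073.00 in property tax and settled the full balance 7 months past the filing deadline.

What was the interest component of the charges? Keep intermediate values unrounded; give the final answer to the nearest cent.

CHF 41,296.65

Interest (7.8%/yr ÷ 12 = 0.65%/month): CHF 890,073.00 × ((1 + 0.0065)^7 − 1) = CHF 41,296.6499…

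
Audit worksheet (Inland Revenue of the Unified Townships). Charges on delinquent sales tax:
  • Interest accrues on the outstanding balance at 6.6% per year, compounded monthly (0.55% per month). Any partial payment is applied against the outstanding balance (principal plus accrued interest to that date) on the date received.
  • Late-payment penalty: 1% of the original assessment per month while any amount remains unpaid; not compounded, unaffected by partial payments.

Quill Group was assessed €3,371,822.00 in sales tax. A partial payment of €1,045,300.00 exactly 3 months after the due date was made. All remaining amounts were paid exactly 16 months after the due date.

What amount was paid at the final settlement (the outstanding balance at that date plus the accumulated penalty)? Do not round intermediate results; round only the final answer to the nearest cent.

€3,098,037.65

Balance at month 3: €3,371,822.0000 × (1 + 0.0055)^3 = €3,427,763.6168…
After €1,045,300.00 payment: €3,427,763.6168… − €1,045,300.00 = €2,382,463.6168…
Balance at month 16: €2,382,463.6168… × (1 + 0.0055)^13 = €2,558,546.1280…
Penalty: 16 × 1% × €3,371,822.00 = €539,491.52
Final settlement = outstanding balance + penalty = €2,558,546.1280… + €539,491.52 = €3,098,037.65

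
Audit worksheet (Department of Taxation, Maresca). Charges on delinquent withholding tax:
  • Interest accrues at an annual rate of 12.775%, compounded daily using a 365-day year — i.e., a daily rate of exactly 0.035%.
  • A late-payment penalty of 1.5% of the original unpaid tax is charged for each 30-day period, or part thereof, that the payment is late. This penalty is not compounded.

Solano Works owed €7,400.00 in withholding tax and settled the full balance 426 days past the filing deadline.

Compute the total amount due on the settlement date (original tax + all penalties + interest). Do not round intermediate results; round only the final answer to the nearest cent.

€10,254.61

Penalty periods: ⌈426/30⌉ = 15; penalty = 15 × 1.5% × €7,400.00 = €1,665.00
Interest: €7,400.00 × ((1 + 0.00035)^426 − 1) = €7,400.00 × 0.16075878… = €1,189.6150…
Total = €7,400.00 + €1,665.0000 + €1,189.6150… = €10,254.61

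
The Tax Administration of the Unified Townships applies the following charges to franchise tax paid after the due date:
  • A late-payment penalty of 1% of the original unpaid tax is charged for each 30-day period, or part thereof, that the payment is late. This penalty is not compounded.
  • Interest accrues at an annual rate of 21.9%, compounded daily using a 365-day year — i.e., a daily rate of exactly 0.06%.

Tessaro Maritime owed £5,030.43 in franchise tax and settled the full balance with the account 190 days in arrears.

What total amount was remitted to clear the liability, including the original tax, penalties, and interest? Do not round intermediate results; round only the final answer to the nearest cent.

Penalty periods: ⌈190/30⌉ = 7; penalty = 7 × 1% × £5,030.43 = £352.13…
Interest: £5,030.43 × ((1 + 0.0006)^190 − 1) = £5,030.43 × 0.12071381… = £607.2424…
Total = £5,030.43 + £352.1301 + £607.2424… = £5,989.80

£5,989.80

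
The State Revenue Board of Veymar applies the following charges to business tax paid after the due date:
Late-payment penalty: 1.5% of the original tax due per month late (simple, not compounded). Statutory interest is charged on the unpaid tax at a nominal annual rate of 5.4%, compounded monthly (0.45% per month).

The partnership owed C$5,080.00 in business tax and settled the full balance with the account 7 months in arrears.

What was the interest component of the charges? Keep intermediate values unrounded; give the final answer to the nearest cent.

Interest: C$5,080.00 × ((1 + 0.0045)^7 − 1) = C$5,080.00 × 0.0319285… = C$162.1965…

C$162.20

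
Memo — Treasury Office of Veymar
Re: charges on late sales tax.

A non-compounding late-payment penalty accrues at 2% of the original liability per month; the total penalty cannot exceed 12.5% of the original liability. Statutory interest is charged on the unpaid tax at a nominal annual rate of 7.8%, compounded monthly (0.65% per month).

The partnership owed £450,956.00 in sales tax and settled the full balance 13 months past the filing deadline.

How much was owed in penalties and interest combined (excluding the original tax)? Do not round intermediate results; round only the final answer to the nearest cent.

£95,997.41

Penalty (uncapped): 13 × 2% × £450,956.00 = £117,248.56; cap = 12.5% × £450,956.00 = £56,369.50 → penalty = £56,369.50
Interest: £450,956.00 × ((1 + 0.0065)^13 − 1) = £450,956.00 × 0.0878753… = £39,627.9092…
Penalties + interest = £56,369.5000 + £39,627.9092… = £95,997.41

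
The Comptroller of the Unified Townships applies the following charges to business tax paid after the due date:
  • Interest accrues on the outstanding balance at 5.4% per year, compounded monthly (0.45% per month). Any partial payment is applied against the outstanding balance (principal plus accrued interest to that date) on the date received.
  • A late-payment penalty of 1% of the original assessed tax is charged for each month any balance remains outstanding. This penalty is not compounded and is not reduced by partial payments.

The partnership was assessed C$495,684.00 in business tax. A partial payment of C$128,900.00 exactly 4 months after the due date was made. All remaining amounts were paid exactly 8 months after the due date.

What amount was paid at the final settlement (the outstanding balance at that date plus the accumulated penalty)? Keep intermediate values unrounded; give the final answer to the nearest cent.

Balance at month 4: C$495,684.0000 × (1 + 0.0045)^4 = C$504,666.7185…
After C$128,900.00 payment: C$504,666.7185… − C$128,900.00 = C$375,766.7185…
Balance at month 8: C$375,766.7185… × (1 + 0.0045)^4 = C$382,576.3122…
Penalty: 8 × 1% × C$495,684.00 = C$39,654.72
Final settlement = outstanding balance + penalty = C$382,576.3122… + C$39,654.72 = C$422,231.03

C$422,231.03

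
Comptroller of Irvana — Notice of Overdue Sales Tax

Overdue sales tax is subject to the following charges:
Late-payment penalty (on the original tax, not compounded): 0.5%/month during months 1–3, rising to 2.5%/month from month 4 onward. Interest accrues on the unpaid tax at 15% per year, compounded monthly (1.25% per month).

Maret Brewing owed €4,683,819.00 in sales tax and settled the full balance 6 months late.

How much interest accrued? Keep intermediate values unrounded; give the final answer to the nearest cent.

€362,448.81

Interest: €4,683,819.00 × ((1 + 0.0125)^6 − 1) = €4,683,819.00 × 0.0773832… = €362,448.8113…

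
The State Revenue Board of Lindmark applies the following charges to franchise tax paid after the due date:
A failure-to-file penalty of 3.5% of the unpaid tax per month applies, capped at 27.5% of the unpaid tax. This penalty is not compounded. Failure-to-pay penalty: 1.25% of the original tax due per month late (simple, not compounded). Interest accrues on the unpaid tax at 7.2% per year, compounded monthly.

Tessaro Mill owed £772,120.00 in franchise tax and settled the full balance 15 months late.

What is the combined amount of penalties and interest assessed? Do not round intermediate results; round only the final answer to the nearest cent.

Failure-to-file: 15 × 3.5% × £772,120.00 = £405,363.00, capped at 27.5% × £772,120.00 = £212,333.00
Failure-to-pay penalty: 15 × 1.25% × £772,120.00 = £144,772.50
Interest (7.2%/yr ÷ 12 = 0.6%/month): £772,120.00 × ((1 + 0.006)^15 − 1) = £72,486.6817…
Penalties + interest = £357,105.5000 + £72,486.6817… = £429,592.18

£429,592.18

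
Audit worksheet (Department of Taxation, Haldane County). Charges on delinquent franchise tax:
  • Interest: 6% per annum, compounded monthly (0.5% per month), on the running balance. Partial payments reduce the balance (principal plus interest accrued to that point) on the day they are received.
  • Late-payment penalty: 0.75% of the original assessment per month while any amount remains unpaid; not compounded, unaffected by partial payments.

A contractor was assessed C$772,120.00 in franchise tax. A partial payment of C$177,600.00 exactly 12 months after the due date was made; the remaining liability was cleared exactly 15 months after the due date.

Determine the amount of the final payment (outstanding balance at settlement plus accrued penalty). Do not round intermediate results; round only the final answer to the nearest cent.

Balance at month 12: C$772,120.0000 × (1 + 0.005)^12 = C$819,742.6721…
After C$177,600.00 payment: C$819,742.6721… − C$177,600.00 = C$642,142.6721…
Balance at month 15: C$642,142.6721… × (1 + 0.005)^3 = C$651,823.0531…
Penalty: 15 × 0.75% × C$772,120.00 = C$86,863.50
Final settlement = outstanding balance + penalty = C$651,823.0531… + C$86,863.50 = C$738,686.55

C$738,686.55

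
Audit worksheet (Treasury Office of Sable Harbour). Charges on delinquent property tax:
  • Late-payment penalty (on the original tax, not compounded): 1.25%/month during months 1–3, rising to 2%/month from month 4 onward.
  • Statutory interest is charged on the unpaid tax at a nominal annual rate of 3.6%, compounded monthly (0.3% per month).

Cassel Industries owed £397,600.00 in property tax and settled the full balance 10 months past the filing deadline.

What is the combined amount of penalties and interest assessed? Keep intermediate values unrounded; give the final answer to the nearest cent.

£82,664.32

Penalty, months 1–3: 3 × 1.25% × £397,600.00 = £14,910.00
Penalty, months 4–10: 7 × 2% × £397,600.00 = £55,664.00
Interest: £397,600.00 × ((1 + 0.003)^10 − 1) = £397,600.00 × 0.0304083… = £12,090.3230…
Penalties + interest = £70,574.0000 + £12,090.3230… = £82,664.32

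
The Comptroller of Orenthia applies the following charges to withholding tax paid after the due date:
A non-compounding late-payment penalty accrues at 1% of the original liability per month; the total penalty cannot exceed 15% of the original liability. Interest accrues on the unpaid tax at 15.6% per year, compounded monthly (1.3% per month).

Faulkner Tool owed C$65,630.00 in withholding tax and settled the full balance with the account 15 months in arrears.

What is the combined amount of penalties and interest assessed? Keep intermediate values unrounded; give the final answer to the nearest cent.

Penalty (uncapped): 15 × 1% × C$65,630.00 = C$9,844.50; cap = 15% × C$65,630.00 = C$9,844.50 → penalty = C$9,844.50
Interest: C$65,630.00 × ((1 + 0.013)^15 − 1) = C$65,630.00 × 0.2137848… = C$14,030.6938…
Penalties + interest = C$9,844.5000 + C$14,030.6938… = C$23,875.19

C$23,875.19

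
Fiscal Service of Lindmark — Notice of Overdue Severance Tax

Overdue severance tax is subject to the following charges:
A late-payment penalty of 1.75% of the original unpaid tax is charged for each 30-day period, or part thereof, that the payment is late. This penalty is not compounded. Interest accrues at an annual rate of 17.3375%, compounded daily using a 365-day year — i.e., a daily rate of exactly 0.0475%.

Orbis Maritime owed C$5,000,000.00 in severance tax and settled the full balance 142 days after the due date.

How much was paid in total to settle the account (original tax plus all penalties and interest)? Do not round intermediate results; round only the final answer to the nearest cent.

Penalty periods: ⌈142/30⌉ = 5; penalty = 5 × 1.75% × C$5,000,000.00 = C$437,500.00
Interest: C$5,000,000.00 × ((1 + 0.000475)^142 − 1) = C$5,000,000.00 × 0.06975964… = C$348,798.1891…
Total = C$5,000,000.00 + C$437,500.0000 + C$348,798.1891… = C$5,786,298.19

C$5,786,298.19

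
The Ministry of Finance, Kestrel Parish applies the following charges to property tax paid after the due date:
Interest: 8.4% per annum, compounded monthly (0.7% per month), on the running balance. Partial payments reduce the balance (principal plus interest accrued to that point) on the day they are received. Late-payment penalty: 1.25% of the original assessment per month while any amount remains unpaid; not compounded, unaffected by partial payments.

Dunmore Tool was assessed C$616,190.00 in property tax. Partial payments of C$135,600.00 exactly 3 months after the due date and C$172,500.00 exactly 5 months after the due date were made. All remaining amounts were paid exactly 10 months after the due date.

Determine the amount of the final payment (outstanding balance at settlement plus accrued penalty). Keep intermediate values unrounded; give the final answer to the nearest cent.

C$416,723.23

Balance at month 3: C$616,190.0000 × (1 + 0.007)^3 = C$629,220.7813…
After C$135,600.00 payment: C$629,220.7813… − C$135,600.00 = C$493,620.7813…
Balance at month 5: C$493,620.7813… × (1 + 0.007)^2 = C$500,555.6596…
After C$172,500.00 payment: C$500,555.6596… − C$172,500.00 = C$328,055.6596…
Balance at month 10: C$328,055.6596… × (1 + 0.007)^5 = C$339,699.4842…
Penalty: 10 × 1.25% × C$616,190.00 = C$77,023.75
Final settlement = outstanding balance + penalty = C$339,699.4842… + C$77,023.75 = C$416,723.23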